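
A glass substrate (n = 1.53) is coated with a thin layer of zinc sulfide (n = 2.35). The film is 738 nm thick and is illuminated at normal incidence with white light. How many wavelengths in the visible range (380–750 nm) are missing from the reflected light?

At the upper boundary (n = 1.0 to n = 2.35) the reflected ray undergoes a half-wave phase shift.
Bottom surface (2.35 → 1.53): reflection off a lower-index medium gives no phase shift.
Exactly one π shift → a net half-wave offset.
For dark reflection here: 2 n t = m λ.
λ = 2 n t / m = 3469 / m nm.
m=4: 867 nm (IR); m=5: 694 nm (visible); m=6: 578 nm (visible); m=7: 496 nm (visible); m=8: 434 nm (visible); m=9: 385 nm (visible); m=10: 347 nm (UV).

5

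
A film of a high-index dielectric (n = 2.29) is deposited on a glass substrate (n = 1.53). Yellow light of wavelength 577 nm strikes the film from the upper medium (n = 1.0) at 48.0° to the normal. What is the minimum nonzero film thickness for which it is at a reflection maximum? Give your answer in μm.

Ray reflecting at the top interface goes from n = 1.0 toward n = 2.29: a half-wave phase shift.
Ray reflecting at the bottom interface goes from n = 2.29 toward n = 1.53: no phase shift.
Net: one phase inversion between the two reflected rays.
So the condition for constructive reflection is 2 n t cos θ_r = (m + ½) λ.
Snell's law: 1.0 sin 48.0° = 2.29 sin θ_r → sin θ_r = 0.325, cos θ_r = 0.946.
Minimum at m = 0: t = λ / (4 n cos θ_r) = 577 / (4 × 2.29 × 0.946) = 66.6 nm.

0.0666 μm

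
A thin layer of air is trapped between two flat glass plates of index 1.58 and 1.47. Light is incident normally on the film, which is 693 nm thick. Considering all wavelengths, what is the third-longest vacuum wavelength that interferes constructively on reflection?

554 nm

Ray reflecting at the top interface goes from n = 1.58 toward n = 1.0: no phase shift.
At the lower boundary (n = 1.0 to n = 1.47) the reflected ray undergoes a half-wave phase shift.
Exactly one π shift → a net half-wave offset.
For bright reflection here: 2 n t = (m + ½) λ.
λ = 2 n t / (m + ½). The third-longest wavelength is m = 2: λ = 2 × 1.0 × 693 / 2.50 = 554 nm.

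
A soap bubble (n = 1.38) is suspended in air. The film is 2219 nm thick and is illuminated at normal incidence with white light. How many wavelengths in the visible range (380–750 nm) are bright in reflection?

At the upper boundary (n = 1.0 to n = 1.38) the reflected ray undergoes a half-wave phase shift.
Ray reflecting at the bottom interface goes from n = 1.38 toward n = 1.0: no phase shift.
Net: one phase inversion between the two reflected rays.
So the condition for constructive reflection is 2 n t = (m + ½) λ.
λ = 2 n t / (m + ½) = 6124 / (m + ½) nm.
m=7: 817 nm (IR); m=8: 721 nm (visible); m=9: 645 nm (visible); m=10: 583 nm (visible); m=11: 533 nm (visible); m=12: 490 nm (visible); m=13: 454 nm (visible); m=14: 422 nm (visible); m=15: 395 nm (visible); m=16: 371 nm (UV).

8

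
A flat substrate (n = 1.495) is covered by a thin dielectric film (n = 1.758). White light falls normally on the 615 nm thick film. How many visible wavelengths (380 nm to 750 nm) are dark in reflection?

3

Ray reflecting at the top interface goes from n = 1.0 toward n = 1.758: a half-wave phase shift.
Ray reflecting at the bottom interface goes from n = 1.758 toward n = 1.495: no phase shift.
Exactly one π shift → a net half-wave offset.
For minimum reflection here: 2 n t = m λ.
λ = 2 n t / m = 2162 / m nm.
m=2: 1081 nm (IR); m=3: 721 nm (visible); m=4: 541 nm (visible); m=5: 432 nm (visible); m=6: 360 nm (UV).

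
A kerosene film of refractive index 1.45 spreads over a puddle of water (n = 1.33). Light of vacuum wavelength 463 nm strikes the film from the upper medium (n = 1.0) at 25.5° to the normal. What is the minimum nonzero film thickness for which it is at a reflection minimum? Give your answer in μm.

Ray reflecting at the top interface goes from n = 1.0 toward n = 1.45: a half-wave phase shift.
Bottom surface (1.45 → 1.33): reflection off a lower-index medium gives no phase shift.
The two reflections differ by half a wavelength.
With one net inversion, destructive interference in reflection requires 2 n t cos θ_r = m λ.
Snell's law: 1.0 sin 25.5° = 1.45 sin θ_r → sin θ_r = 0.297, cos θ_r = 0.955.
Minimum nonzero at m = 1: t = λ / (2 n cos θ_r) = 463 / (2 × 1.45 × 0.955) = 167 nm.

0.167 μm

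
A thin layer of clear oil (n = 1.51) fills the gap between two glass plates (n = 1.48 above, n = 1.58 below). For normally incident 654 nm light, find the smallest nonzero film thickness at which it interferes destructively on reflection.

108 nm

Ray reflecting at the top interface goes from n = 1.48 toward n = 1.51: a half-wave phase shift.
Ray reflecting at the bottom interface goes from n = 1.51 toward n = 1.58: a half-wave phase shift.
Zero or two π shifts → no net half-wave offset.
For minimum reflection here: 2 n t = (m + ½) λ.
Minimum at m = 0: t = λ / (4 n) = 654 / (4 × 1.51) = 108 nm.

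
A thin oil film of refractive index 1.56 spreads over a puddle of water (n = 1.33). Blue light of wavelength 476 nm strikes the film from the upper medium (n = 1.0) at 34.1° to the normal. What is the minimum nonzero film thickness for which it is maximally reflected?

At the upper boundary (n = 1.0 to n = 1.56) the reflected ray undergoes a half-wave phase shift.
Bottom surface (1.56 → 1.33): reflection off a lower-index medium gives no phase shift.
The two reflections differ by half a wavelength.
So the condition for constructive reflection is 2 n t cos θ_r = (m + ½) λ.
Snell's law: 1.0 sin 34.1° = 1.56 sin θ_r → sin θ_r = 0.359, cos θ_r = 0.933.
Minimum at m = 0: t = λ / (4 n cos θ_r) = 476 / (4 × 1.56 × 0.933) = 81.7 nm.

81.7 nm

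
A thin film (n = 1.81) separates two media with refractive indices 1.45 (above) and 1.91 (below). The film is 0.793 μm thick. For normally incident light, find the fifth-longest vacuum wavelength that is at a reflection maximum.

Ray reflecting at the top interface goes from n = 1.45 toward n = 1.81: a half-wave phase shift.
Bottom surface (1.81 → 1.91): reflection off a higher-index medium gives a half-wave phase shift.
Net: no relative phase inversion (both shifts match).
With no net inversion, constructive interference in reflection requires 2 n t = m λ.
λ = 2 n t / m. The fifth-longest wavelength is m = 5: λ = 2 × 1.81 × 793 / 5.00 = 574 nm.

574 nm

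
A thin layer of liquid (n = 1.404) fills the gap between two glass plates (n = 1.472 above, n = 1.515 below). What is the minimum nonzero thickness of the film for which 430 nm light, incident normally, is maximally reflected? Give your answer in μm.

At the upper boundary (n = 1.472 to n = 1.404) the reflected ray undergoes no phase shift.
Bottom surface (1.404 → 1.515): reflection off a higher-index medium gives a half-wave phase shift.
The two reflections differ by half a wavelength.
For bright reflection here: 2 n t = (m + ½) λ.
Minimum at m = 0: t = λ / (4 n) = 430 / (4 × 1.404) = 76.6 nm.

0.0766 μm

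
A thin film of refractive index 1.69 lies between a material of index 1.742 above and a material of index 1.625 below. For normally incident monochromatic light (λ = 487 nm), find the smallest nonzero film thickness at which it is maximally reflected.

Ray reflecting at the top interface goes from n = 1.742 toward n = 1.69: no phase shift.
Bottom surface (1.69 → 1.625): reflection off a lower-index medium gives no phase shift.
Net: no relative phase inversion (both shifts match).
For strong reflection here: 2 n t = m λ.
Minimum nonzero at m = 1: t = λ / (2 n) = 487 / (2 × 1.69) = 144 nm.

144 nm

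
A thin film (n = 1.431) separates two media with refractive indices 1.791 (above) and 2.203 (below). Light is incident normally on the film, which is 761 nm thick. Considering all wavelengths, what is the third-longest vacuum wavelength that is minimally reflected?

Top surface (1.791 → 1.431): reflection off a lower-index medium gives no phase shift.
At the lower boundary (n = 1.431 to n = 2.203) the reflected ray undergoes a half-wave phase shift.
The two reflections differ by half a wavelength.
For weak reflection here: 2 n t = m λ.
λ = 2 n t / m. The third-longest wavelength is m = 3: λ = 2 × 1.431 × 761 / 3.00 = 726 nm.

726 nm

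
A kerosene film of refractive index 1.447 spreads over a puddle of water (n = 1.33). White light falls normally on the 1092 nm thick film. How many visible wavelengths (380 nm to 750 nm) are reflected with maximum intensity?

4

Top surface (1.0 → 1.447): reflection off a higher-index medium gives a half-wave phase shift.
At the lower boundary (n = 1.447 to n = 1.33) the reflected ray undergoes no phase shift.
Net: one phase inversion between the two reflected rays.
For strong reflection here: 2 n t = (m + ½) λ.
λ = 2 n t / (m + ½) = 3160 / (m + ½) nm.
m=3: 903 nm (IR); m=4: 702 nm (visible); m=5: 575 nm (visible); m=6: 486 nm (visible); m=7: 421 nm (visible); m=8: 372 nm (UV).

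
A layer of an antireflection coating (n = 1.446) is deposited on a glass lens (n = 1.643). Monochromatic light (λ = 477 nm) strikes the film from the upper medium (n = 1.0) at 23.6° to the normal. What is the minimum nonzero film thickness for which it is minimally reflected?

85.8 nm

Top surface (1.0 → 1.446): reflection off a higher-index medium gives a half-wave phase shift.
At the lower boundary (n = 1.446 to n = 1.643) the reflected ray undergoes a half-wave phase shift.
Net: no relative phase inversion (both shifts match).
With no net inversion, destructive interference in reflection requires 2 n t cos θ_r = (m + ½) λ.
Snell's law: 1.0 sin 23.6° = 1.446 sin θ_r → sin θ_r = 0.277, cos θ_r = 0.961.
Minimum at m = 0: t = λ / (4 n cos θ_r) = 477 / (4 × 1.446 × 0.961) = 85.8 nm.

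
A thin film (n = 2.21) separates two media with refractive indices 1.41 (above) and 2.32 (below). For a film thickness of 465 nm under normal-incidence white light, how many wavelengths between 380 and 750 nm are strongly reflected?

3

Top surface (1.41 → 2.21): reflection off a higher-index medium gives a half-wave phase shift.
Bottom surface (2.21 → 2.32): reflection off a higher-index medium gives a half-wave phase shift.
Zero or two π shifts → no net half-wave offset.
For maximum reflection here: 2 n t = m λ.
λ = 2 n t / m = 2055 / m nm.
m=2: 1028 nm (IR); m=3: 685 nm (visible); m=4: 514 nm (visible); m=5: 411 nm (visible); m=6: 343 nm (UV).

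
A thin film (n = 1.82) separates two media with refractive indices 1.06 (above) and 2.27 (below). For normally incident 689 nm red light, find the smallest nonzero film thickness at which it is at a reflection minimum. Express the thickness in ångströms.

At the upper boundary (n = 1.06 to n = 1.82) the reflected ray undergoes a half-wave phase shift.
At the lower boundary (n = 1.82 to n = 2.27) the reflected ray undergoes a half-wave phase shift.
The two reflections carry the same phase change, so no net offset.
With no net inversion, destructive interference in reflection requires 2 n t = (m + ½) λ.
Minimum at m = 0: t = λ / (4 n) = 689 / (4 × 1.82) = 94.6 nm.

946 Å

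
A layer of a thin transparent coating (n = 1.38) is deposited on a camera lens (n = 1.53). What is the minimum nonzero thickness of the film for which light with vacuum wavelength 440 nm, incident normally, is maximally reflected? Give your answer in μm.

0.159 μm

At the upper boundary (n = 1.0 to n = 1.38) the reflected ray undergoes a half-wave phase shift.
Bottom surface (1.38 → 1.53): reflection off a higher-index medium gives a half-wave phase shift.
The two reflections carry the same phase change, so no net offset.
So the condition for constructive reflection is 2 n t = m λ.
Minimum nonzero at m = 1: t = λ / (2 n) = 440 / (2 × 1.38) = 159 nm.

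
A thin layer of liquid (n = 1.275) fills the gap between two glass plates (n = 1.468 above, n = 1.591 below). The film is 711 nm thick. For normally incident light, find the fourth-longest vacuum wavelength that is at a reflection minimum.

453 nm

Ray reflecting at the top interface goes from n = 1.468 toward n = 1.275: no phase shift.
Bottom surface (1.275 → 1.591): reflection off a higher-index medium gives a half-wave phase shift.
Net: one phase inversion between the two reflected rays.
With one net inversion, destructive interference in reflection requires 2 n t = m λ.
λ = 2 n t / m. The fourth-longest wavelength is m = 4: λ = 2 × 1.275 × 711 / 4.00 = 453 nm.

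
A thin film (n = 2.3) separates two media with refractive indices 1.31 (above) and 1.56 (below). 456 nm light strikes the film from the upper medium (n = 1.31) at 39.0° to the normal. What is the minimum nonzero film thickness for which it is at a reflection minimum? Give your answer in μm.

0.106 μm

Top surface (1.31 → 2.3): reflection off a higher-index medium gives a half-wave phase shift.
At the lower boundary (n = 2.3 to n = 1.56) the reflected ray undergoes no phase shift.
Net: one phase inversion between the two reflected rays.
With one net inversion, destructive interference in reflection requires 2 n t cos θ_r = m λ.
Snell's law: 1.31 sin 39.0° = 2.3 sin θ_r → sin θ_r = 0.358, cos θ_r = 0.934.
Minimum nonzero at m = 1: t = λ / (2 n cos θ_r) = 456 / (2 × 2.3 × 0.934) = 106 nm.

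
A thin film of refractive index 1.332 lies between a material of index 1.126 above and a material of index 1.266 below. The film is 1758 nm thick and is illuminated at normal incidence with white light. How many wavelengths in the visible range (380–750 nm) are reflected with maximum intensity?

6

Ray reflecting at the top interface goes from n = 1.126 toward n = 1.332: a half-wave phase shift.
At the lower boundary (n = 1.332 to n = 1.266) the reflected ray undergoes no phase shift.
Net: one phase inversion between the two reflected rays.
So the condition for constructive reflection is 2 n t = (m + ½) λ.
λ = 2 n t / (m + ½) = 4683 / (m + ½) nm.
m=5: 852 nm (IR); m=6: 721 nm (visible); m=7: 624 nm (visible); m=8: 551 nm (visible); m=9: 493 nm (visible); m=10: 446 nm (visible); m=11: 407 nm (visible); m=12: 375 nm (UV).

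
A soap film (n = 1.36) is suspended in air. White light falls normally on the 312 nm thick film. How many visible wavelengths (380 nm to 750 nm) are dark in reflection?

1

At the upper boundary (n = 1.0 to n = 1.36) the reflected ray undergoes a half-wave phase shift.
Ray reflecting at the bottom interface goes from n = 1.36 toward n = 1.0: no phase shift.
Exactly one π shift → a net half-wave offset.
With one net inversion, destructive interference in reflection requires 2 n t = m λ.
λ = 2 n t / m = 849 / m nm.
m=1: 849 nm (IR); m=2: 424 nm (visible); m=3: 283 nm (UV).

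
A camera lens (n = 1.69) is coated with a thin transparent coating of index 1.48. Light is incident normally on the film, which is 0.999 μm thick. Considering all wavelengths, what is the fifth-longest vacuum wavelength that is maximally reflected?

At the upper boundary (n = 1.0 to n = 1.48) the reflected ray undergoes a half-wave phase shift.
Ray reflecting at the bottom interface goes from n = 1.48 toward n = 1.69: a half-wave phase shift.
The two reflections carry the same phase change, so no net offset.
For strong reflection here: 2 n t = m λ.
λ = 2 n t / m. The fifth-longest wavelength is m = 5: λ = 2 × 1.48 × 999 / 5.00 = 591 nm.

591 nm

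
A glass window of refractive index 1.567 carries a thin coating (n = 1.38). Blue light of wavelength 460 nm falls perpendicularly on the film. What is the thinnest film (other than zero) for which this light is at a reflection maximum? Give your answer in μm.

0.167 μm

At the upper boundary (n = 1.0 to n = 1.38) the reflected ray undergoes a half-wave phase shift.
Ray reflecting at the bottom interface goes from n = 1.38 toward n = 1.567: a half-wave phase shift.
Net: no relative phase inversion (both shifts match).
With no net inversion, constructive interference in reflection requires 2 n t = m λ.
Minimum nonzero at m = 1: t = λ / (2 n) = 460 / (2 × 1.38) = 167 nm.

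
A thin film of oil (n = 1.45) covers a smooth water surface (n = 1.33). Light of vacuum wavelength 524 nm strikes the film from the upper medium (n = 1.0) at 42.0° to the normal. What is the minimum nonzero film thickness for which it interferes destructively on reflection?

204 nm

Ray reflecting at the top interface goes from n = 1.0 toward n = 1.45: a half-wave phase shift.
Ray reflecting at the bottom interface goes from n = 1.45 toward n = 1.33: no phase shift.
Net: one phase inversion between the two reflected rays.
With one net inversion, destructive interference in reflection requires 2 n t cos θ_r = m λ.
Snell's law: 1.0 sin 42.0° = 1.45 sin θ_r → sin θ_r = 0.461, cos θ_r = 0.887.
Minimum nonzero at m = 1: t = λ / (2 n cos θ_r) = 524 / (2 × 1.45 × 0.887) = 204 nm.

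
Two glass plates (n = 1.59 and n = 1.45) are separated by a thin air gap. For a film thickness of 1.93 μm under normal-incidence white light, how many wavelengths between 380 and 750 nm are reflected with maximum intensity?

5

Ray reflecting at the top interface goes from n = 1.59 toward n = 1.0: no phase shift.
Bottom surface (1.0 → 1.45): reflection off a higher-index medium gives a half-wave phase shift.
Exactly one π shift → a net half-wave offset.
So the condition for constructive reflection is 2 n t = (m + ½) λ.
λ = 2 n t / (m + ½) = 3860 / (m + ½) nm.
m=4: 858 nm (IR); m=5: 702 nm (visible); m=6: 594 nm (visible); m=7: 515 nm (visible); m=8: 454 nm (visible); m=9: 406 nm (visible); m=10: 368 nm (UV).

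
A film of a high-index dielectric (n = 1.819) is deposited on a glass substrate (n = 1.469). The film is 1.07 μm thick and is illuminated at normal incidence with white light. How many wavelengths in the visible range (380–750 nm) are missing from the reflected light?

5

Ray reflecting at the top interface goes from n = 1.0 toward n = 1.819: a half-wave phase shift.
Ray reflecting at the bottom interface goes from n = 1.819 toward n = 1.469: no phase shift.
The two reflections differ by half a wavelength.
With one net inversion, destructive interference in reflection requires 2 n t = m λ.
λ = 2 n t / m = 3893 / m nm.
m=5: 779 nm (IR); m=6: 649 nm (visible); m=7: 556 nm (visible); m=8: 487 nm (visible); m=9: 433 nm (visible); m=10: 389 nm (visible); m=11: 354 nm (UV).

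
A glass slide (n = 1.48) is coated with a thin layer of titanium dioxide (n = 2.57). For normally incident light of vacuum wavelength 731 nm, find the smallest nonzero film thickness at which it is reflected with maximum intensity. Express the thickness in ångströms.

711 Å

Top surface (1.0 → 2.57): reflection off a higher-index medium gives a half-wave phase shift.
Ray reflecting at the bottom interface goes from n = 2.57 toward n = 1.48: no phase shift.
The two reflections differ by half a wavelength.
For bright reflection here: 2 n t = (m + ½) λ.
Minimum at m = 0: t = λ / (4 n) = 731 / (4 × 2.57) = 71.1 nm.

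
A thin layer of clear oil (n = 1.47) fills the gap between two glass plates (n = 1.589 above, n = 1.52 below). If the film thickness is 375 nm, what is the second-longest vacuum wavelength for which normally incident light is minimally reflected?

At the upper boundary (n = 1.589 to n = 1.47) the reflected ray undergoes no phase shift.
Bottom surface (1.47 → 1.52): reflection off a higher-index medium gives a half-wave phase shift.
The two reflections differ by half a wavelength.
For weak reflection here: 2 n t = m λ.
λ = 2 n t / m. The second-longest wavelength is m = 2: λ = 2 × 1.47 × 375 / 2.00 = 551 nm.

551 nm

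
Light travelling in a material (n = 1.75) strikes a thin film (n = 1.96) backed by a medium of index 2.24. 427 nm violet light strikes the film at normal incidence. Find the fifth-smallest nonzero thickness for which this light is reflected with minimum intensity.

Ray reflecting at the top interface goes from n = 1.75 toward n = 1.96: a half-wave phase shift.
Ray reflecting at the bottom interface goes from n = 1.96 toward n = 2.24: a half-wave phase shift.
Net: no relative phase inversion (both shifts match).
For weak reflection here: 2 n t = (m + ½) λ.
The fifth-smallest nonzero thickness corresponds to m = 4: t = (m + ½) λ / (2 n) = 4.50 × 427 / (2 × 1.96) = 490 nm.

490 nm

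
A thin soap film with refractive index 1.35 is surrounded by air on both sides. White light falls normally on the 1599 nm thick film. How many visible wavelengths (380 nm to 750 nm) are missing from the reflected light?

At the upper boundary (n = 1.0 to n = 1.35) the reflected ray undergoes a half-wave phase shift.
At the lower boundary (n = 1.35 to n = 1.0) the reflected ray undergoes no phase shift.
Net: one phase inversion between the two reflected rays.
For minimum reflection here: 2 n t = m λ.
λ = 2 n t / m = 4317 / m nm.
m=5: 863 nm (IR); m=6: 720 nm (visible); m=7: 617 nm (visible); m=8: 540 nm (visible); m=9: 480 nm (visible); m=10: 432 nm (visible); m=11: 392 nm (visible); m=12: 360 nm (UV).

6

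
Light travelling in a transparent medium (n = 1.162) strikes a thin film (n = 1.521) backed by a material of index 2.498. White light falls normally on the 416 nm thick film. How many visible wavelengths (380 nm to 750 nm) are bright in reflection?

Ray reflecting at the top interface goes from n = 1.162 toward n = 1.521: a half-wave phase shift.
Ray reflecting at the bottom interface goes from n = 1.521 toward n = 2.498: a half-wave phase shift.
Zero or two π shifts → no net half-wave offset.
So the condition for constructive reflection is 2 n t = m λ.
λ = 2 n t / m = 1265 / m nm.
m=1: 1265 nm (IR); m=2: 633 nm (visible); m=3: 422 nm (visible); m=4: 316 nm (UV).

2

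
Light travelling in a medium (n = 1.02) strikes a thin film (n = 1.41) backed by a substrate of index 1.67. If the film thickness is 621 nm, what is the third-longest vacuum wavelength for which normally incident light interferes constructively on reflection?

Top surface (1.02 → 1.41): reflection off a higher-index medium gives a half-wave phase shift.
Bottom surface (1.41 → 1.67): reflection off a higher-index medium gives a half-wave phase shift.
The two reflections carry the same phase change, so no net offset.
For maximum reflection here: 2 n t = m λ.
λ = 2 n t / m. The third-longest wavelength is m = 3: λ = 2 × 1.41 × 621 / 3.00 = 584 nm.

584 nm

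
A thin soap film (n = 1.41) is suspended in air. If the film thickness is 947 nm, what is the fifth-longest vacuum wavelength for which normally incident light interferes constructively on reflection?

593 nm

Ray reflecting at the top interface goes from n = 1.0 toward n = 1.41: a half-wave phase shift.
Bottom surface (1.41 → 1.0): reflection off a lower-index medium gives no phase shift.
Exactly one π shift → a net half-wave offset.
So the condition for constructive reflection is 2 n t = (m + ½) λ.
λ = 2 n t / (m + ½). The fifth-longest wavelength is m = 4: λ = 2 × 1.41 × 947 / 4.50 = 593 nm.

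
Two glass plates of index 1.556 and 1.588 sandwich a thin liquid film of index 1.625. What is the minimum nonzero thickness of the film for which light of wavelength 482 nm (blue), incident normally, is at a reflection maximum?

74.2 nm

Ray reflecting at the top interface goes from n = 1.556 toward n = 1.625: a half-wave phase shift.
At the lower boundary (n = 1.625 to n = 1.588) the reflected ray undergoes no phase shift.
The two reflections differ by half a wavelength.
So the condition for constructive reflection is 2 n t = (m + ½) λ.
Minimum at m = 0: t = λ / (4 n) = 482 / (4 × 1.625) = 74.2 nm.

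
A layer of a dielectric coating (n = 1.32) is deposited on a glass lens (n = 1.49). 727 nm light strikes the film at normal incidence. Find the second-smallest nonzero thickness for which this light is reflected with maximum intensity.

At the upper boundary (n = 1.0 to n = 1.32) the reflected ray undergoes a half-wave phase shift.
At the lower boundary (n = 1.32 to n = 1.49) the reflected ray undergoes a half-wave phase shift.
The two reflections carry the same phase change, so no net offset.
With no net inversion, constructive interference in reflection requires 2 n t = m λ.
The second-smallest nonzero thickness corresponds to m = 2: t = m λ / (2 n) = 2.00 × 727 / (2 × 1.32) = 551 nm.

551 nm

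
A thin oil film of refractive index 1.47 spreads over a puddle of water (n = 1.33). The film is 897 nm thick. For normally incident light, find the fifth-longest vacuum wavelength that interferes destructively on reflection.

Top surface (1.0 → 1.47): reflection off a higher-index medium gives a half-wave phase shift.
At the lower boundary (n = 1.47 to n = 1.33) the reflected ray undergoes no phase shift.
The two reflections differ by half a wavelength.
For minimum reflection here: 2 n t = m λ.
λ = 2 n t / m. The fifth-longest wavelength is m = 5: λ = 2 × 1.47 × 897 / 5.00 = 527 nm.

527 nm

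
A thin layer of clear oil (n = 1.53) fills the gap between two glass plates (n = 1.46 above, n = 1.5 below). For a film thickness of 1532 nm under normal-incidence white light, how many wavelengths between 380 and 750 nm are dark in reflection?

6

Ray reflecting at the top interface goes from n = 1.46 toward n = 1.53: a half-wave phase shift.
Bottom surface (1.53 → 1.5): reflection off a lower-index medium gives no phase shift.
Exactly one π shift → a net half-wave offset.
For weak reflection here: 2 n t = m λ.
λ = 2 n t / m = 4688 / m nm.
m=6: 781 nm (IR); m=7: 670 nm (visible); m=8: 586 nm (visible); m=9: 521 nm (visible); m=10: 469 nm (visible); m=11: 426 nm (visible); m=12: 391 nm (visible); m=13: 361 nm (UV).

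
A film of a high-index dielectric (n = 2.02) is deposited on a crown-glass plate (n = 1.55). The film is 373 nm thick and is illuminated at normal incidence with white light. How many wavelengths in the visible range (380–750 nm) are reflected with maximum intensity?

At the upper boundary (n = 1.0 to n = 2.02) the reflected ray undergoes a half-wave phase shift.
Ray reflecting at the bottom interface goes from n = 2.02 toward n = 1.55: no phase shift.
The two reflections differ by half a wavelength.
For bright reflection here: 2 n t = (m + ½) λ.
λ = 2 n t / (m + ½) = 1507 / (m + ½) nm.
m=1: 1005 nm (IR); m=2: 603 nm (visible); m=3: 431 nm (visible); m=4: 335 nm (UV).

2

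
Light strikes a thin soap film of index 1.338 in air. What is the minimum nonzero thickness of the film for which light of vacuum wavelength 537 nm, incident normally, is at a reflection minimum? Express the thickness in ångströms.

Ray reflecting at the top interface goes from n = 1.0 toward n = 1.338: a half-wave phase shift.
Bottom surface (1.338 → 1.0): reflection off a lower-index medium gives no phase shift.
The two reflections differ by half a wavelength.
With one net inversion, destructive interference in reflection requires 2 n t = m λ.
Minimum nonzero at m = 1: t = λ / (2 n) = 537 / (2 × 1.338) = 201 nm.

2007 Å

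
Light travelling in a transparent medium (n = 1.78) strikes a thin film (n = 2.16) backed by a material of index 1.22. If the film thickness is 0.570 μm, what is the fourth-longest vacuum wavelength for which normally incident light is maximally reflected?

At the upper boundary (n = 1.78 to n = 2.16) the reflected ray undergoes a half-wave phase shift.
Ray reflecting at the bottom interface goes from n = 2.16 toward n = 1.22: no phase shift.
Net: one phase inversion between the two reflected rays.
For maximum reflection here: 2 n t = (m + ½) λ.
λ = 2 n t / (m + ½). The fourth-longest wavelength is m = 3: λ = 2 × 2.16 × 570 / 3.50 = 704 nm.

704 nm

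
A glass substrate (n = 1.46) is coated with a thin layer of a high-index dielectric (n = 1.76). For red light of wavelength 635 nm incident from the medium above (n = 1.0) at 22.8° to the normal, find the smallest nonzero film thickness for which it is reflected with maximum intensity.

92.5 nm

Top surface (1.0 → 1.76): reflection off a higher-index medium gives a half-wave phase shift.
Ray reflecting at the bottom interface goes from n = 1.76 toward n = 1.46: no phase shift.
The two reflections differ by half a wavelength.
So the condition for constructive reflection is 2 n t cos θ_r = (m + ½) λ.
Snell's law: 1.0 sin 22.8° = 1.76 sin θ_r → sin θ_r = 0.220, cos θ_r = 0.975.
Minimum at m = 0: t = λ / (4 n cos θ_r) = 635 / (4 × 1.76 × 0.975) = 92.5 nm.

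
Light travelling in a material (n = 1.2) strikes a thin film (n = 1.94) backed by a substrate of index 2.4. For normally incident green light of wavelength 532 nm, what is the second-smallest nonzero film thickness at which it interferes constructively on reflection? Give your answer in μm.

Top surface (1.2 → 1.94): reflection off a higher-index medium gives a half-wave phase shift.
Bottom surface (1.94 → 2.4): reflection off a higher-index medium gives a half-wave phase shift.
Zero or two π shifts → no net half-wave offset.
So the condition for constructive reflection is 2 n t = m λ.
The second-smallest nonzero thickness corresponds to m = 2: t = m λ / (2 n) = 2.00 × 532 / (2 × 1.94) = 274 nm.

0.274 μm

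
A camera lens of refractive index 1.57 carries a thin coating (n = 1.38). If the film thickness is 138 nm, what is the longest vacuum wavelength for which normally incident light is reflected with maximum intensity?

Ray reflecting at the top interface goes from n = 1.0 toward n = 1.38: a half-wave phase shift.
Bottom surface (1.38 → 1.57): reflection off a higher-index medium gives a half-wave phase shift.
Net: no relative phase inversion (both shifts match).
For maximum reflection here: 2 n t = m λ.
λ = 2 n t / m. The longest wavelength is m = 1: λ = 2 × 1.38 × 138 / 1.00 = 381 nm.

381 nm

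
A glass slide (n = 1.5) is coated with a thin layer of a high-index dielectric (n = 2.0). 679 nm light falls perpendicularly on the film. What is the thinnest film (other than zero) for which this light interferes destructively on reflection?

170 nm

At the upper boundary (n = 1.0 to n = 2.0) the reflected ray undergoes a half-wave phase shift.
Bottom surface (2.0 → 1.5): reflection off a lower-index medium gives no phase shift.
Net: one phase inversion between the two reflected rays.
So the condition for destructive reflection is 2 n t = m λ.
Minimum nonzero at m = 1: t = λ / (2 n) = 679 / (2 × 2.0) = 170 nm.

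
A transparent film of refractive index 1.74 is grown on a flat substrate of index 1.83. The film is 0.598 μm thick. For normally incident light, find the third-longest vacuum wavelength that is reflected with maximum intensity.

Ray reflecting at the top interface goes from n = 1.0 toward n = 1.74: a half-wave phase shift.
At the lower boundary (n = 1.74 to n = 1.83) the reflected ray undergoes a half-wave phase shift.
Net: no relative phase inversion (both shifts match).
So the condition for constructive reflection is 2 n t = m λ.
λ = 2 n t / m. The third-longest wavelength is m = 3: λ = 2 × 1.74 × 598 / 3.00 = 694 nm.

694 nm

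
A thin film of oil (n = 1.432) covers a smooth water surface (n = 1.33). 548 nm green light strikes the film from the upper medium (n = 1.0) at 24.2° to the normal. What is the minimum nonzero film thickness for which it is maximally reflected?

At the upper boundary (n = 1.0 to n = 1.432) the reflected ray undergoes a half-wave phase shift.
At the lower boundary (n = 1.432 to n = 1.33) the reflected ray undergoes no phase shift.
Exactly one π shift → a net half-wave offset.
For maximum reflection here: 2 n t cos θ_r = (m + ½) λ.
Snell's law: 1.0 sin 24.2° = 1.432 sin θ_r → sin θ_r = 0.286, cos θ_r = 0.958.
Minimum at m = 0: t = λ / (4 n cos θ_r) = 548 / (4 × 1.432 × 0.958) = 99.8 nm.

99.8 nm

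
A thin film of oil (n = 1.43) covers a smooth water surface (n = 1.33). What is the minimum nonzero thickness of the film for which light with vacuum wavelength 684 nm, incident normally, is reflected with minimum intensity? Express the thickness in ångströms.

2392 Å

Top surface (1.0 → 1.43): reflection off a higher-index medium gives a half-wave phase shift.
At the lower boundary (n = 1.43 to n = 1.33) the reflected ray undergoes no phase shift.
Exactly one π shift → a net half-wave offset.
With one net inversion, destructive interference in reflection requires 2 n t = m λ.
Minimum nonzero at m = 1: t = λ / (2 n) = 684 / (2 × 1.43) = 239 nm.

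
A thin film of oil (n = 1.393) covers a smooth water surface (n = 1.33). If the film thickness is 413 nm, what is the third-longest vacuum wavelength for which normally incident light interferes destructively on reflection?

Top surface (1.0 → 1.393): reflection off a higher-index medium gives a half-wave phase shift.
At the lower boundary (n = 1.393 to n = 1.33) the reflected ray undergoes no phase shift.
The two reflections differ by half a wavelength.
So the condition for destructive reflection is 2 n t = m λ.
λ = 2 n t / m. The third-longest wavelength is m = 3: λ = 2 × 1.393 × 413 / 3.00 = 384 nm.

384 nm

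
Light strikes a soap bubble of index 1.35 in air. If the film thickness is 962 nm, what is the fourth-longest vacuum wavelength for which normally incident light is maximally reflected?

At the upper boundary (n = 1.0 to n = 1.35) the reflected ray undergoes a half-wave phase shift.
Bottom surface (1.35 → 1.0): reflection off a lower-index medium gives no phase shift.
Exactly one π shift → a net half-wave offset.
With one net inversion, constructive interference in reflection requires 2 n t = (m + ½) λ.
λ = 2 n t / (m + ½). The fourth-longest wavelength is m = 3: λ = 2 × 1.35 × 962 / 3.50 = 742 nm.

742 nm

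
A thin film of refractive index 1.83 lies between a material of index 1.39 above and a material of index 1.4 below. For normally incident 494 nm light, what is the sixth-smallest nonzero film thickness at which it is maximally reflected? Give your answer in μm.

At the upper boundary (n = 1.39 to n = 1.83) the reflected ray undergoes a half-wave phase shift.
At the lower boundary (n = 1.83 to n = 1.4) the reflected ray undergoes no phase shift.
Net: one phase inversion between the two reflected rays.
With one net inversion, constructive interference in reflection requires 2 n t = (m + ½) λ.
The sixth-smallest nonzero thickness corresponds to m = 5: t = (m + ½) λ / (2 n) = 5.50 × 494 / (2 × 1.83) = 742 nm.

0.742 μm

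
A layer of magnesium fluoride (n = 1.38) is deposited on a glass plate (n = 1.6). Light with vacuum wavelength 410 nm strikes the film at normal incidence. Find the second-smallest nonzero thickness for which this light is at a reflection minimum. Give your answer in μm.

0.223 μm

At the upper boundary (n = 1.0 to n = 1.38) the reflected ray undergoes a half-wave phase shift.
At the lower boundary (n = 1.38 to n = 1.6) the reflected ray undergoes a half-wave phase shift.
The two reflections carry the same phase change, so no net offset.
With no net inversion, destructive interference in reflection requires 2 n t = (m + ½) λ.
The second-smallest nonzero thickness corresponds to m = 1: t = (m + ½) λ / (2 n) = 1.50 × 410 / (2 × 1.38) = 223 nm.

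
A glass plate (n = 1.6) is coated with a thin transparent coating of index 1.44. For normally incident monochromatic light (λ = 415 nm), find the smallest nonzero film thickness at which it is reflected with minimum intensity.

Ray reflecting at the top interface goes from n = 1.0 toward n = 1.44: a half-wave phase shift.
Bottom surface (1.44 → 1.6): reflection off a higher-index medium gives a half-wave phase shift.
Zero or two π shifts → no net half-wave offset.
For weak reflection here: 2 n t = (m + ½) λ.
Minimum at m = 0: t = λ / (4 n) = 415 / (4 × 1.44) = 72.0 nm.

72.0 nm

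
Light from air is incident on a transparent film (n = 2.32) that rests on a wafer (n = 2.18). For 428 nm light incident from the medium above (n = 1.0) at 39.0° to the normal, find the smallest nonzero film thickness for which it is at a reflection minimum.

At the upper boundary (n = 1.0 to n = 2.32) the reflected ray undergoes a half-wave phase shift.
Bottom surface (2.32 → 2.18): reflection off a lower-index medium gives no phase shift.
Exactly one π shift → a net half-wave offset.
With one net inversion, destructive interference in reflection requires 2 n t cos θ_r = m λ.
Snell's law: 1.0 sin 39.0° = 2.32 sin θ_r → sin θ_r = 0.271, cos θ_r = 0.963.
Minimum nonzero at m = 1: t = λ / (2 n cos θ_r) = 428 / (2 × 2.32 × 0.963) = 95.8 nm.

95.8 nm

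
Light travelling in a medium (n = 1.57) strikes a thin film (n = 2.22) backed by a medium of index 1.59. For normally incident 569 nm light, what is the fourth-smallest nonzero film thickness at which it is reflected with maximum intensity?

At the upper boundary (n = 1.57 to n = 2.22) the reflected ray undergoes a half-wave phase shift.
At the lower boundary (n = 2.22 to n = 1.59) the reflected ray undergoes no phase shift.
Net: one phase inversion between the two reflected rays.
So the condition for constructive reflection is 2 n t = (m + ½) λ.
The fourth-smallest nonzero thickness corresponds to m = 3: t = (m + ½) λ / (2 n) = 3.50 × 569 / (2 × 2.22) = 449 nm.

449 nm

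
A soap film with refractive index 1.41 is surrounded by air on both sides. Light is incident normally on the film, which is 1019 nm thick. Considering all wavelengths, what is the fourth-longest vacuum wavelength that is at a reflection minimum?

At the upper boundary (n = 1.0 to n = 1.41) the reflected ray undergoes a half-wave phase shift.
Ray reflecting at the bottom interface goes from n = 1.41 toward n = 1.0: no phase shift.
Exactly one π shift → a net half-wave offset.
For minimum reflection here: 2 n t = m λ.
λ = 2 n t / m. The fourth-longest wavelength is m = 4: λ = 2 × 1.41 × 1019 / 4.00 = 718 nm.

718 nm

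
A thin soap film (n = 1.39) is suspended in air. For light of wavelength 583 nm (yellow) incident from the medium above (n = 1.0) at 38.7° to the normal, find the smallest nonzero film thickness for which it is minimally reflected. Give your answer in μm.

At the upper boundary (n = 1.0 to n = 1.39) the reflected ray undergoes a half-wave phase shift.
At the lower boundary (n = 1.39 to n = 1.0) the reflected ray undergoes no phase shift.
Net: one phase inversion between the two reflected rays.
For weak reflection here: 2 n t cos θ_r = m λ.
Snell's law: 1.0 sin 38.7° = 1.39 sin θ_r → sin θ_r = 0.450, cos θ_r = 0.893.
Minimum nonzero at m = 1: t = λ / (2 n cos θ_r) = 583 / (2 × 1.39 × 0.893) = 235 nm.

0.235 μm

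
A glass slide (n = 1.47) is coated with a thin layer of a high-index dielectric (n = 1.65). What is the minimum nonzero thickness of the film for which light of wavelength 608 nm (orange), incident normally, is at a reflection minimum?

184 nm

Ray reflecting at the top interface goes from n = 1.0 toward n = 1.65: a half-wave phase shift.
Ray reflecting at the bottom interface goes from n = 1.65 toward n = 1.47: no phase shift.
Exactly one π shift → a net half-wave offset.
With one net inversion, destructive interference in reflection requires 2 n t = m λ.
Minimum nonzero at m = 1: t = λ / (2 n) = 608 / (2 × 1.65) = 184 nm.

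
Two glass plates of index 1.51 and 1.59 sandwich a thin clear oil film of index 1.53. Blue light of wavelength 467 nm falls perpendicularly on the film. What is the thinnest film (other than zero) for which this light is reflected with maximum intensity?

153 nm

At the upper boundary (n = 1.51 to n = 1.53) the reflected ray undergoes a half-wave phase shift.
At the lower boundary (n = 1.53 to n = 1.59) the reflected ray undergoes a half-wave phase shift.
Net: no relative phase inversion (both shifts match).
So the condition for constructive reflection is 2 n t = m λ.
Minimum nonzero at m = 1: t = λ / (2 n) = 467 / (2 × 1.53) = 153 nm.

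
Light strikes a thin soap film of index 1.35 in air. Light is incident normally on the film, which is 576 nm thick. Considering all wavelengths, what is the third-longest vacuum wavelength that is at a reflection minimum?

518 nm

Ray reflecting at the top interface goes from n = 1.0 toward n = 1.35: a half-wave phase shift.
At the lower boundary (n = 1.35 to n = 1.0) the reflected ray undergoes no phase shift.
Net: one phase inversion between the two reflected rays.
For dark reflection here: 2 n t = m λ.
λ = 2 n t / m. The third-longest wavelength is m = 3: λ = 2 × 1.35 × 576 / 3.00 = 518 nm.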